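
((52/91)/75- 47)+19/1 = -14696/525 = -27.99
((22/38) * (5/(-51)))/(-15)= 11/2907 = 0.00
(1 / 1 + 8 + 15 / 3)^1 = 14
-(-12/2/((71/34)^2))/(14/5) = 17340/35287 = 0.49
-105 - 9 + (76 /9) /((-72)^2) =-1329677/11664 = -114.00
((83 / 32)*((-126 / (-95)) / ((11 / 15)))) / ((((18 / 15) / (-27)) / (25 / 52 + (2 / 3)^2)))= -33962355/347776 = -97.66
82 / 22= 41/11 = 3.73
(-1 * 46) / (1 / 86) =-3956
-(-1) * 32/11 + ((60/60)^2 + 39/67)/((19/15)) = 58226/14003 = 4.16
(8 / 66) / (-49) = -4/1617 = 0.00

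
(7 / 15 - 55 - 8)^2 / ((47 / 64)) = 56310016/10575 = 5324.82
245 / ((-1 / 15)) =-3675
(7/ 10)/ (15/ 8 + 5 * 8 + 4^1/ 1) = 28/1835 = 0.02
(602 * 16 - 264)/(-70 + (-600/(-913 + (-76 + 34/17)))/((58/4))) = -38164/285 = -133.91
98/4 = 49/2 = 24.50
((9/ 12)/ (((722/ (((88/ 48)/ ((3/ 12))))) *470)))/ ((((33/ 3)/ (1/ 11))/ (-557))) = -557/7465480 = 0.00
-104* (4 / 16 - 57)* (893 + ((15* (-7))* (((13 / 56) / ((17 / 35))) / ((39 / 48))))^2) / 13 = 2137377.02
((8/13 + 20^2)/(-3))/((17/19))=-32984/221 = -149.25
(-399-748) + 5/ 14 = -16053/14 = -1146.64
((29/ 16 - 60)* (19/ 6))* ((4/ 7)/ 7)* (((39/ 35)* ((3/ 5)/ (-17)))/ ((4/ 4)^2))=14079/23800 = 0.59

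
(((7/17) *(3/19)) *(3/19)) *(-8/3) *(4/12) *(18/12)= -84/6137 = -0.01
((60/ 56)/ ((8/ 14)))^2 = 225/64 = 3.52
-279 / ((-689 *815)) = 279/561535 = 0.00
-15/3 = -5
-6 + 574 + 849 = 1417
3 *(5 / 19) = 15/19 = 0.79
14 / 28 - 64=-127/2 = -63.50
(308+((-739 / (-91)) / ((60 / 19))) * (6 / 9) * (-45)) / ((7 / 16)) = 336120/637 = 527.66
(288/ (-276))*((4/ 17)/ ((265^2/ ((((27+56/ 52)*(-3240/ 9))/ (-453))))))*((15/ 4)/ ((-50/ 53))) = 63072/203396245 = 0.00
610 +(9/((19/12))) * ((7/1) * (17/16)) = 49573/76 = 652.28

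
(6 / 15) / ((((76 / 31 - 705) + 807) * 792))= 31/6411240 = 0.00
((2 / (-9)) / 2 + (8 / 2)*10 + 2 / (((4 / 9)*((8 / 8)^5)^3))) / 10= 799/180 = 4.44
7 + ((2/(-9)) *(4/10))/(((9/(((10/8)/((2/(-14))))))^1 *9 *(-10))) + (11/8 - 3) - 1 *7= -47413/29160 = -1.63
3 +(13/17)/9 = 472/153 = 3.08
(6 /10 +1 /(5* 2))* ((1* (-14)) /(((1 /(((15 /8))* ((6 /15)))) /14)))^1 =-1029/10 = -102.90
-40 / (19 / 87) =-3480/19 = -183.16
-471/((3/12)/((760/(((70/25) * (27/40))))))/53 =-47728000/3339 = -14294.10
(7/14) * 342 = 171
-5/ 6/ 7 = -5/42 = -0.12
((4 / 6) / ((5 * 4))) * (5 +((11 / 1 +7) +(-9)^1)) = 7/15 = 0.47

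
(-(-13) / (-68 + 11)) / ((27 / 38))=-26/81 = -0.32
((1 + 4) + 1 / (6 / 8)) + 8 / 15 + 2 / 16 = 6.99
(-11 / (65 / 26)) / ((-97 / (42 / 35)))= 0.05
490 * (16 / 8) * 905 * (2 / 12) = 443450/3 = 147816.67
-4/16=-1/4 = -0.25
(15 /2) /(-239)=-0.03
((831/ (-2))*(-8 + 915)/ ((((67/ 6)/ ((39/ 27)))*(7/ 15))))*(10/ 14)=-244958025/3283 = -74614.08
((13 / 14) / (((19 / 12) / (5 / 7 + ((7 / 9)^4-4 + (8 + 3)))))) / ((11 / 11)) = 9648626/2036097 = 4.74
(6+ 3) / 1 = 9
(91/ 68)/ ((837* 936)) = 7/4097952 = 0.00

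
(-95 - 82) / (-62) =177/62 = 2.85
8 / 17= 0.47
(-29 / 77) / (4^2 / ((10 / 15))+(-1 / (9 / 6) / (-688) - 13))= -29928/874181 = -0.03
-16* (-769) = 12304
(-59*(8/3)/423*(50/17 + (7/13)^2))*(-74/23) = 324236624/83854251 = 3.87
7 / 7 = 1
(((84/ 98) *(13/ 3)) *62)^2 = 2598544/49 = 53031.51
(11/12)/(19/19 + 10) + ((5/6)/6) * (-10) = -47/36 = -1.31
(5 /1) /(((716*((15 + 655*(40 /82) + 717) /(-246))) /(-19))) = 0.03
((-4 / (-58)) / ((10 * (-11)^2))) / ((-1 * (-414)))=1/7263630 = 0.00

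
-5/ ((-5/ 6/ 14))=84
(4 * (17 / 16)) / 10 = 17/40 = 0.42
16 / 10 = 8/5 = 1.60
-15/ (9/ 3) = -5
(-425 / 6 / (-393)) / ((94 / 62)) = 13175/110826 = 0.12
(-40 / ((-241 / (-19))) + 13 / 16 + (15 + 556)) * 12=6578247/964 = 6823.91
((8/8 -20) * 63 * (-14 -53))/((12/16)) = 106932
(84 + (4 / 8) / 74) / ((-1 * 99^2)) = -0.01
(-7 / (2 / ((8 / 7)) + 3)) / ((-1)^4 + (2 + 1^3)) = -7/19 = -0.37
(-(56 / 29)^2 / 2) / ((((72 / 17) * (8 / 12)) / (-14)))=23324/2523 = 9.24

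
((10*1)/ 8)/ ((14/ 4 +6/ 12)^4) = 5/1024 = 0.00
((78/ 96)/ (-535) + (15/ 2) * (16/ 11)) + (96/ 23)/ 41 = 977554111/88792880 = 11.01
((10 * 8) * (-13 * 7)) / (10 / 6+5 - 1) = -21840/17 = -1284.71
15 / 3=5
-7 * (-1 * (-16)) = -112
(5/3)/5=1/3 = 0.33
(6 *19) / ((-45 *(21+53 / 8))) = -304/3315 = -0.09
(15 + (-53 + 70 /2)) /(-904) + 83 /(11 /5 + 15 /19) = 1782223/64184 = 27.77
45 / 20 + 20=89/4 = 22.25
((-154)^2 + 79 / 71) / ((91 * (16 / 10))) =8419575/51688 = 162.89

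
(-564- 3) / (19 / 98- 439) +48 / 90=1177514/645045 = 1.83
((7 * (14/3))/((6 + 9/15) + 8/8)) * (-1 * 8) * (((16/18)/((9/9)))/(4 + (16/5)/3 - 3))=-78400/5301 = -14.79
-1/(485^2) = -1/235225 = 0.00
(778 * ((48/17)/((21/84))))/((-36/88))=-1095424/51 = -21478.90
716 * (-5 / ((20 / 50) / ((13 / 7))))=-116350/7 = -16621.43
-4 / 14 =-2/7 = -0.29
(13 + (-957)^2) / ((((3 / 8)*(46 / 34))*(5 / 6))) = 249114464/115 = 2166212.73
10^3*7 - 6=6994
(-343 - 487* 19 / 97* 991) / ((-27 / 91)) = 837472454/2619 = 319768.02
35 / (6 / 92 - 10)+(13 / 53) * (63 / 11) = -564347/266431 = -2.12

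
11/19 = 0.58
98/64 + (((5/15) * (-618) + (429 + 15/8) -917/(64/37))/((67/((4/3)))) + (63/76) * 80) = 7549045/122208 = 61.77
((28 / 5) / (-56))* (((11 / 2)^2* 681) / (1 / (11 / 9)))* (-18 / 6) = 302137/40 = 7553.42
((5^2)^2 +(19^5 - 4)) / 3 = 2476720/3 = 825573.33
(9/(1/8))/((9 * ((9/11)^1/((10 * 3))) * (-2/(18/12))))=-220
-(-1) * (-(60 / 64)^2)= -0.88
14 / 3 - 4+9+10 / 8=131/12 = 10.92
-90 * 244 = -21960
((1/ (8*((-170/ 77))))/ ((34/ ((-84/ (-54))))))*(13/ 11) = -637/208080 = 0.00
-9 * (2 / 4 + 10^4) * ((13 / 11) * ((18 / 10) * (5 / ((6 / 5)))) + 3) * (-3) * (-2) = -140947047/22 = -6406683.95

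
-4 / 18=-2/9 = -0.22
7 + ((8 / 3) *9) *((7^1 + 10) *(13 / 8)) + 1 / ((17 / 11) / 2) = 11412/17 = 671.29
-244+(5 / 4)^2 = -3879/16 = -242.44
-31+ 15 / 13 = -388/13 = -29.85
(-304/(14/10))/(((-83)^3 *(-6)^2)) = 380/36022581 = 0.00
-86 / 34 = -43/17 = -2.53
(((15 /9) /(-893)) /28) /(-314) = 5/23553768 = 0.00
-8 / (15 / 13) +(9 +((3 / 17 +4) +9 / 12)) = 7133/1020 = 6.99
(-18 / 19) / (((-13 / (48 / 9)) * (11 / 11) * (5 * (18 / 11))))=176/3705 = 0.05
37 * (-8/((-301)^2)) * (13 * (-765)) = 2943720/90601 = 32.49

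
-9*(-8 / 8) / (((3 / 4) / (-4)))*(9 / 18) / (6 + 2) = -3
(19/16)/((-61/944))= -1121/61 = -18.38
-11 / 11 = -1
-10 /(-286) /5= 1/143 = 0.01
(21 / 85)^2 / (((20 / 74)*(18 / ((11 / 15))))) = 19943/2167500 = 0.01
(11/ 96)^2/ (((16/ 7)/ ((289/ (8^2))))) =244783/9437184 = 0.03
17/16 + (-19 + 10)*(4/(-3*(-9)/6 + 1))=-965/176 = -5.48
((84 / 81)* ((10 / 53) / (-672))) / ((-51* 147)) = 5/128738484 = 0.00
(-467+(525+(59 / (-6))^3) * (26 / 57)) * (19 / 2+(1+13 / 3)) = -19067449/1944 = -9808.36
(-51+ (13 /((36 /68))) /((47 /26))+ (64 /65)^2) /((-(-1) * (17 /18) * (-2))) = 65136467/3375775 = 19.30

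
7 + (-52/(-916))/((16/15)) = 25843/3664 = 7.05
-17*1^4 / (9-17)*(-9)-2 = -169/8 = -21.12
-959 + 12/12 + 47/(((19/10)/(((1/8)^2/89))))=-51839061/54112 = -958.00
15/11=1.36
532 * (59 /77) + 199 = 6673/11 = 606.64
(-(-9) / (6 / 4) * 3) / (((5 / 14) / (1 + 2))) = 756/5 = 151.20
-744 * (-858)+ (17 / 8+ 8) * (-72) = 637623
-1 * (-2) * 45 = 90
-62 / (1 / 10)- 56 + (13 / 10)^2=-67431/100 = -674.31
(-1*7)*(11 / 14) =-11/2 = -5.50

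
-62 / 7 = -8.86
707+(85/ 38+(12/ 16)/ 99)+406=1115.24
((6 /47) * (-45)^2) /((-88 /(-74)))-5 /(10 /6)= 221673/1034 = 214.38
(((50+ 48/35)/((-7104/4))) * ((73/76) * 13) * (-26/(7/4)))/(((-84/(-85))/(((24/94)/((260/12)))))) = 14503567/226661260 = 0.06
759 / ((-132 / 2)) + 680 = 668.50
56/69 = 0.81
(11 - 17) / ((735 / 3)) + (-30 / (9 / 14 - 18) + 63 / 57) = 1059211/377055 = 2.81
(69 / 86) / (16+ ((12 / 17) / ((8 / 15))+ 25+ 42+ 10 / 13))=5083/539091 = 0.01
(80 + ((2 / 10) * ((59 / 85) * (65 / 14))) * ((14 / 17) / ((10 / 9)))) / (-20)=-1162903/289000 = -4.02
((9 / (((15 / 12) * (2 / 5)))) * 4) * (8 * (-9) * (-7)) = 36288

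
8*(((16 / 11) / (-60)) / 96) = -1/495 = 0.00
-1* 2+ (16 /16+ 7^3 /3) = 340/3 = 113.33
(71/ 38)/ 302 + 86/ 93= 993539/1067268 = 0.93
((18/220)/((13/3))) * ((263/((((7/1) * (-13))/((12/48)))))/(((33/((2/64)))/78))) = -7101/7047040 = 0.00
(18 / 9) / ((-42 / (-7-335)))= 114/7 = 16.29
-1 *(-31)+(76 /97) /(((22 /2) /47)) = 36649/1067 = 34.35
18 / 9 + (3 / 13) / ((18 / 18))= 29/13 = 2.23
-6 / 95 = -0.06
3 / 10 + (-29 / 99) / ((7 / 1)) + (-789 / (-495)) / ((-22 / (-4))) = 41771/76230 = 0.55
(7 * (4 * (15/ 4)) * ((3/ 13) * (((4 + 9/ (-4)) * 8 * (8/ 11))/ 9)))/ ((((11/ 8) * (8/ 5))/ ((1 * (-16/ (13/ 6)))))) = -1881600/20449 = -92.01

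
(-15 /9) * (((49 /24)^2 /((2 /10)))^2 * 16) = -720600125/62208 = -11583.72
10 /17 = 0.59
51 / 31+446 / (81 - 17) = 8.61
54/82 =27/41 = 0.66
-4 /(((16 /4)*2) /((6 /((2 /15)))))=-45/2 = -22.50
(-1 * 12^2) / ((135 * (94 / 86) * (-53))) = 0.02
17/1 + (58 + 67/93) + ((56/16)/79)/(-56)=75.72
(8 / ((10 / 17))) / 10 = 34/25 = 1.36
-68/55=-1.24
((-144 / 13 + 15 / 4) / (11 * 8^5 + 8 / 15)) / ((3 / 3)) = -5715/281149856 = 0.00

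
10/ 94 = 5/47 = 0.11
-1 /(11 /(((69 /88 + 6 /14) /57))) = -249/128744 = 0.00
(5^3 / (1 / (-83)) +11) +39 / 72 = -248723/24 = -10363.46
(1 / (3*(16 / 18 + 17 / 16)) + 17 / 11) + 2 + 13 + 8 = 76398/3091 = 24.72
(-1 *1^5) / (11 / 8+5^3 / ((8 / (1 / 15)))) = -12/29 = -0.41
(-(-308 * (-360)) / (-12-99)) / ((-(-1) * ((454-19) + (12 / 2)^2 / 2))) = 12320/5587 = 2.21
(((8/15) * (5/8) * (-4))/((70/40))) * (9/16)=-3/7 = -0.43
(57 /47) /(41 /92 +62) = 1748/90005 = 0.02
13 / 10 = 1.30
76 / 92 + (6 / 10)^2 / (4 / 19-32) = 282967/347300 = 0.81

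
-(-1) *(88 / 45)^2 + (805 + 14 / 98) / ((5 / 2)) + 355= 9651493/14175 = 680.88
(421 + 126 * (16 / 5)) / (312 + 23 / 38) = 2.64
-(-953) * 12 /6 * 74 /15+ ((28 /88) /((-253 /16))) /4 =392525242/41745 = 9402.93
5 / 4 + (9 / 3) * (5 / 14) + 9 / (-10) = 199/140 = 1.42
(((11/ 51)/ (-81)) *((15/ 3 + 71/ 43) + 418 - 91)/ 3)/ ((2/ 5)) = -789085/1065798 = -0.74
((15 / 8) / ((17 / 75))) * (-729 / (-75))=10935/136 = 80.40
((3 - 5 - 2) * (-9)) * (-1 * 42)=-1512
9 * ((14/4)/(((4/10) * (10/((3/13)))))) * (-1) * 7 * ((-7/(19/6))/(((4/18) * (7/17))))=607257/1976 = 307.32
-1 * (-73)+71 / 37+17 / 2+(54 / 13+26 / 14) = 602221/6734 = 89.43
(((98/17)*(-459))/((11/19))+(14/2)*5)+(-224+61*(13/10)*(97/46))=-23236249/5060 = -4592.14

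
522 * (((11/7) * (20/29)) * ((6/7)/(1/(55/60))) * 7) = 21780/7 = 3111.43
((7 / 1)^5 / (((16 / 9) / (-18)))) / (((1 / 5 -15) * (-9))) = -756315/592 = -1277.56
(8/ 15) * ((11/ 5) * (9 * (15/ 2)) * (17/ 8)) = 168.30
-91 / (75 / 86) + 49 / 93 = -241381/2325 = -103.82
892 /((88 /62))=6913/11 = 628.45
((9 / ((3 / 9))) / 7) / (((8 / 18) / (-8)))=-486/7 = -69.43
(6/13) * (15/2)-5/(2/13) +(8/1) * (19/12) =-1277/78 = -16.37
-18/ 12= -3/2 = -1.50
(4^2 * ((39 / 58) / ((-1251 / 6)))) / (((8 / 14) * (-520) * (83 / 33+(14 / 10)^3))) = 5775/174897028 = 0.00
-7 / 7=-1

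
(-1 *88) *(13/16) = -143/2 = -71.50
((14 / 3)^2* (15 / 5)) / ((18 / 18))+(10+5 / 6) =457/6 = 76.17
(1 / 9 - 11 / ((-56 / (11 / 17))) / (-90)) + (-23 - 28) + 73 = 631453/28560 = 22.11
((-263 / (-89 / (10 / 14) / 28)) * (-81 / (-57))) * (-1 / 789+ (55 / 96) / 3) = 215535/13528 = 15.93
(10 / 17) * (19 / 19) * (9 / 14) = 45/119 = 0.38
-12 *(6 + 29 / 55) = -4308/55 = -78.33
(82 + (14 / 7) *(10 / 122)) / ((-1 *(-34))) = 2506/1037 = 2.42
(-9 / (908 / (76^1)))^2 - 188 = -9658211/51529 = -187.43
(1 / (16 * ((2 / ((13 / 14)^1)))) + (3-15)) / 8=-5363/3584 = -1.50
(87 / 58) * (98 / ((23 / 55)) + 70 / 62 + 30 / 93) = 504375/1426 = 353.70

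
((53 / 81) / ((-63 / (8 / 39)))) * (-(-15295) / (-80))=23161/56862 = 0.41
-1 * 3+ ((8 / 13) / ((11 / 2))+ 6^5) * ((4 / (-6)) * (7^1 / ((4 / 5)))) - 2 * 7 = -19467013/429 = -45377.65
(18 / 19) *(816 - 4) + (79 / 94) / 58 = 79687933/103588 = 769.28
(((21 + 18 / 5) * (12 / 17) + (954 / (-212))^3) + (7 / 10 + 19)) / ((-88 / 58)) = 1066069/29920 = 35.63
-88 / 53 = -1.66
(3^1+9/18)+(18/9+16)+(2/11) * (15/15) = 477/22 = 21.68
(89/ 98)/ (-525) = -89/51450 = 0.00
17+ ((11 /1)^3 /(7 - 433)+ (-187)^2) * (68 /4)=253230113/426 = 594436.88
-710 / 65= -142/13 = -10.92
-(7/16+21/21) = -23/16 = -1.44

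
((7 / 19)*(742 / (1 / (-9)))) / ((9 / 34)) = -176596/19 = -9294.53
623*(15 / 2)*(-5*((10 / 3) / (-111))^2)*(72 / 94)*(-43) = 133945000/193029 = 693.91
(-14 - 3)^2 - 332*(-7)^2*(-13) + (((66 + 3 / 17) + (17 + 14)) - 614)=3591355/17 = 211256.18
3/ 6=1/2 = 0.50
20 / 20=1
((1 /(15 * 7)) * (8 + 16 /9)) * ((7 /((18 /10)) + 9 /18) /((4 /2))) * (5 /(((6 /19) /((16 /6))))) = 132088/15309 = 8.63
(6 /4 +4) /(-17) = -0.32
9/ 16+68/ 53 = 1565/848 = 1.85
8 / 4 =2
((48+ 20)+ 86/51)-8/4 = 3452/51 = 67.69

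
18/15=6/5 = 1.20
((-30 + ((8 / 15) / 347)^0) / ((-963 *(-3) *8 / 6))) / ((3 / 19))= -551/11556 = -0.05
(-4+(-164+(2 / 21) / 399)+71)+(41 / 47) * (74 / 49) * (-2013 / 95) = -245965813/1969065 = -124.92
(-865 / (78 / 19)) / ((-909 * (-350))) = -3287/4963140 = 0.00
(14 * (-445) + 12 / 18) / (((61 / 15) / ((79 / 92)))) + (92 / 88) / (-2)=-81231629/61732 = -1315.88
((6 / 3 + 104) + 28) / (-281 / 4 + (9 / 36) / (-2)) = -1072/563 = -1.90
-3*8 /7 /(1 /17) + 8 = -352/7 = -50.29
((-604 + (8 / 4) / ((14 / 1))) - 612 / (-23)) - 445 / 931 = -12370856/21413 = -577.73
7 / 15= 0.47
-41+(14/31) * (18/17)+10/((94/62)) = -840315/24769 = -33.93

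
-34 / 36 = -17/18 = -0.94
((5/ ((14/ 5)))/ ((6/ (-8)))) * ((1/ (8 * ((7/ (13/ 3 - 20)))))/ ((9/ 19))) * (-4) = -22325/3969 = -5.62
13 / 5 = 2.60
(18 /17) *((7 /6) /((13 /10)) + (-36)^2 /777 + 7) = 579720/57239 = 10.13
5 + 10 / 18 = 50/9 = 5.56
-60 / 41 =-1.46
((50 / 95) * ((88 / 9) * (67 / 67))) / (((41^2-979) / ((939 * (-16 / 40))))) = -55088/20007 = -2.75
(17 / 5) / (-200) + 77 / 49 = 10881/7000 = 1.55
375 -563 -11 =-199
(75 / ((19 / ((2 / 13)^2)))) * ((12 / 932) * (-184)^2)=30470400/748163 = 40.73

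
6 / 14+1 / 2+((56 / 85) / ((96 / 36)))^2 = 100099/101150 = 0.99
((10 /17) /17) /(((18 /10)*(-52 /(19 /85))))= -95/1149642 = 0.00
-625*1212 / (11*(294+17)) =-757500/3421 = -221.43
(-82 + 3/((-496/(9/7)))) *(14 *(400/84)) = -7118275/1302 = -5467.19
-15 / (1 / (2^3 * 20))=-2400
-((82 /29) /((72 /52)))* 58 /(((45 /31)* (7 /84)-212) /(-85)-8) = 11235640/522423 = 21.51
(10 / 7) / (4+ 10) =5/49 = 0.10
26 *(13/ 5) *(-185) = -12506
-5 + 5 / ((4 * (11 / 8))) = -45/11 = -4.09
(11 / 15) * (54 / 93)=66/155 = 0.43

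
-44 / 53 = -0.83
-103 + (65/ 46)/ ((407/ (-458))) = -979068/9361 = -104.59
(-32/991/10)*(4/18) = -32/44595 = 0.00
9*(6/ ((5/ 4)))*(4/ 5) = 864/25 = 34.56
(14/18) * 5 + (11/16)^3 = 155339/36864 = 4.21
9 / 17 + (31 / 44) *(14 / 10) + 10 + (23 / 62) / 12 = 8032339/695640 = 11.55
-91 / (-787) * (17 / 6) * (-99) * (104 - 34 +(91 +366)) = -26903877/1574 = -17092.68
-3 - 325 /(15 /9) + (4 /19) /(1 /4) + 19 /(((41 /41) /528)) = 186862/19 = 9834.84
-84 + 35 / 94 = -7861/94 = -83.63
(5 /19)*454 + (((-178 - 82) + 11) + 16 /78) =-95827/741 = -129.32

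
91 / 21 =13/3 = 4.33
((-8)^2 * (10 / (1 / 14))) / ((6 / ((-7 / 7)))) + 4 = -4468/3 = -1489.33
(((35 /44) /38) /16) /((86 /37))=1295/2300672 = 0.00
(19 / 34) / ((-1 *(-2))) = 19/68 = 0.28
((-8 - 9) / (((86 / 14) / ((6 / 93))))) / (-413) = 34/78647 = 0.00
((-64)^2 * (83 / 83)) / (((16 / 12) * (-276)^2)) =64/1587 = 0.04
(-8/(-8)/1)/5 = 1/5 = 0.20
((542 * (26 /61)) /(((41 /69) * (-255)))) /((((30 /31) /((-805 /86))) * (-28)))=-57773677/109693860 = -0.53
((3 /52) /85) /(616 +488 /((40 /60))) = 3/5958160 = 0.00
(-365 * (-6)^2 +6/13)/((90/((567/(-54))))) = 199283/130 = 1532.95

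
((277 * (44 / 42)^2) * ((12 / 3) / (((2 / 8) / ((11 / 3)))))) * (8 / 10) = 94383872/6615 = 14268.16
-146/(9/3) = -146/3 = -48.67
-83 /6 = -13.83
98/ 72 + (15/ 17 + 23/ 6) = 3719/612 = 6.08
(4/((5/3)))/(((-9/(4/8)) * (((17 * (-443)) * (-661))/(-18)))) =12/24889955 = 0.00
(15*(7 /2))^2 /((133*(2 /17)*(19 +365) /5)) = 44625/19456 = 2.29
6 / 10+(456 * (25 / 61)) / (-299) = -2283/91195 = -0.03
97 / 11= 8.82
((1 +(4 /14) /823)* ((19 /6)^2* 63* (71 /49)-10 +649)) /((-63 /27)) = -752469147/1129156 = -666.40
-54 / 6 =-9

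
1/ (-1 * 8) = -1/8 = -0.12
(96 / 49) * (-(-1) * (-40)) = -3840/49 = -78.37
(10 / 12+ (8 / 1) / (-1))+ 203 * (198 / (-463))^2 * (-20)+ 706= -56160223/1286214 = -43.66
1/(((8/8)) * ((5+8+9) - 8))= 1/14 = 0.07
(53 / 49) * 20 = 1060/49 = 21.63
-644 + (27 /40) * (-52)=-6791/10 = -679.10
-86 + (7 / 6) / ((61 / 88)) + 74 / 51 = -85932/1037 = -82.87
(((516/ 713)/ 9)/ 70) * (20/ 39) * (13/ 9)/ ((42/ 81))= 172/104811 = 0.00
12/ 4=3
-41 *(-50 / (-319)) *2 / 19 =-4100/6061 = -0.68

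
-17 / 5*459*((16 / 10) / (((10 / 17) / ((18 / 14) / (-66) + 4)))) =-162630126/9625 = -16896.64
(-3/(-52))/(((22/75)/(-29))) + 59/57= -304429/65208 = -4.67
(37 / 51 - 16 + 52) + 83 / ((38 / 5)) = 47.65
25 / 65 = 5/13 = 0.38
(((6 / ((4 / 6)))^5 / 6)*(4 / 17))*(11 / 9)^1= 48114/17 = 2830.24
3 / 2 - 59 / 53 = 41/106 = 0.39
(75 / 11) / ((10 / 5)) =75/22 = 3.41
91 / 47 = 1.94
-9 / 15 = -3/5 = -0.60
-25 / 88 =-0.28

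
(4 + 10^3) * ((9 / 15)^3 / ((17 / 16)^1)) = 433728/2125 = 204.11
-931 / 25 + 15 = -556/25 = -22.24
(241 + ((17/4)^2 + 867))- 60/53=953941/848 = 1124.93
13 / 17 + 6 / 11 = 1.31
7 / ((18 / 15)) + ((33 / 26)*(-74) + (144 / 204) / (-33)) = -1285189/14586 = -88.11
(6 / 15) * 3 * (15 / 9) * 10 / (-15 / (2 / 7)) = -8/21 = -0.38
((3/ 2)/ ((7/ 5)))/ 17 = 15/238 = 0.06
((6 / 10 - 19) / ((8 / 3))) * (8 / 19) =-276/95 = -2.91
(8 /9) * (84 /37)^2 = 6272/1369 = 4.58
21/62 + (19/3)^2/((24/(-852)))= -397186/279 = -1423.61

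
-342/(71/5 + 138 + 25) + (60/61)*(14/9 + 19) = 18.29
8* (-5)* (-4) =160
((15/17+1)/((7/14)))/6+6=338/51 = 6.63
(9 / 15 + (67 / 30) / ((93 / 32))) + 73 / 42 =60671/19530 = 3.11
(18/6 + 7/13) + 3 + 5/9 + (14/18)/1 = 7.87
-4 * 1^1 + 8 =4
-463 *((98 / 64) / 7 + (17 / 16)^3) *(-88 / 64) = 29585237/32768 = 902.87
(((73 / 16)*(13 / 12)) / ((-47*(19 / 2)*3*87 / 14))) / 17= -6643/190187568 = 0.00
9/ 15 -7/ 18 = 19/90 = 0.21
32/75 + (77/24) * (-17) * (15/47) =-478843/28200 = -16.98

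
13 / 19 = 0.68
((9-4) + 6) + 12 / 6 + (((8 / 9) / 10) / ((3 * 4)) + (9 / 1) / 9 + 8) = 22.01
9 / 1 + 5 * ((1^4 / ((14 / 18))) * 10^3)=45063/7 = 6437.57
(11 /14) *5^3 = 1375/14 = 98.21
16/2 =8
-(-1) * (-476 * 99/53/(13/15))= -706860/689 = -1025.92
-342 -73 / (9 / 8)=-3662/9 = -406.89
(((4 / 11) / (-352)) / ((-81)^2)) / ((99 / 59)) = -59/628753752 = 0.00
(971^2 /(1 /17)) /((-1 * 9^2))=-16028297/81 = -197880.21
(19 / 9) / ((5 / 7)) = 2.96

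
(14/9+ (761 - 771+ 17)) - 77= -616/9 = -68.44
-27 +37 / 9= -206/9 = -22.89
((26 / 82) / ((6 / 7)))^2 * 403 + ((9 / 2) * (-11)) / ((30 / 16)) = 8698103/302580 = 28.75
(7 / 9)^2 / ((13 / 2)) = 98/1053 = 0.09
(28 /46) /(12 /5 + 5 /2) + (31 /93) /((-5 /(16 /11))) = 724/26565 = 0.03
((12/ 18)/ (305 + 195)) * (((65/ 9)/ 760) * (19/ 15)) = 13/810000 = 0.00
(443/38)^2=135.91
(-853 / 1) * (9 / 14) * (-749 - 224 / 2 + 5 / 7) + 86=23119661/49 = 471829.82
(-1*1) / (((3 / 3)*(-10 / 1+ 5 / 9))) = 9/85 = 0.11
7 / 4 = 1.75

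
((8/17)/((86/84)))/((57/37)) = 4144/13889 = 0.30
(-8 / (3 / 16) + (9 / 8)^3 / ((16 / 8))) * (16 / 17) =-128885/3264 = -39.49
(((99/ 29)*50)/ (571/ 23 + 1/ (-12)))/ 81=50600/594123 = 0.09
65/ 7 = 9.29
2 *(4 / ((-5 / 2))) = -16/5 = -3.20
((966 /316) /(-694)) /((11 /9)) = -4347/1206172 = 0.00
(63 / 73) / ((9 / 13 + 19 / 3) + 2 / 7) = 17199/145708 = 0.12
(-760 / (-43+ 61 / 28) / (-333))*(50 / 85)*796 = -169388800/6470523 = -26.18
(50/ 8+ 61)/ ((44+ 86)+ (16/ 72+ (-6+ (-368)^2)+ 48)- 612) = 2421/4859432 = 0.00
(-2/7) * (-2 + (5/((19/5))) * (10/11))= 48/209 = 0.23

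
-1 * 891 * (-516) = 459756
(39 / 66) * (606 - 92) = 3341/11 = 303.73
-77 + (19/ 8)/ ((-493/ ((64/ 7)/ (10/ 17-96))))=-12676665/164633 = -77.00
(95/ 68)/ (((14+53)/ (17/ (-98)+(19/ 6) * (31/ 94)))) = 2286365/125909616 = 0.02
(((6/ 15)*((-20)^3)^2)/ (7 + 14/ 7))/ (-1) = -25600000/9 = -2844444.44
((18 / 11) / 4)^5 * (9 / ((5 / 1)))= 531441/25768160 = 0.02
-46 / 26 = -23/13 = -1.77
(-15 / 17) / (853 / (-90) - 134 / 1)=1350/219521 = 0.01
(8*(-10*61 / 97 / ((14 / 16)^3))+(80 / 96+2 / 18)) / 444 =-1200229/7186536 = -0.17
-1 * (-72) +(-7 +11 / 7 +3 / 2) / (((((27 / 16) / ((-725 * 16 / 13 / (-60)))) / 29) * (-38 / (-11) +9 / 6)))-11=-141.65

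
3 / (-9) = -1/3 = -0.33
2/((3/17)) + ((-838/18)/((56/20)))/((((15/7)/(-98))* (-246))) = 54745/6642 = 8.24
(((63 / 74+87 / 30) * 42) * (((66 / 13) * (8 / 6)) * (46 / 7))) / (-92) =-183216/2405 = -76.18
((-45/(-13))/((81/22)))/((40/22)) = 121/234 = 0.52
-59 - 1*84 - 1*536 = -679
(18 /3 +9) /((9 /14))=70/3 = 23.33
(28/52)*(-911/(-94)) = 6377/1222 = 5.22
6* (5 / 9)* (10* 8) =800/3 = 266.67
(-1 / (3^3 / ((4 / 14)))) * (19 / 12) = -19/1134 = -0.02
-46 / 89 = -0.52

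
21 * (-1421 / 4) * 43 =-1283163/4 = -320790.75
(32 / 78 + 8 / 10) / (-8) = -59/390 = -0.15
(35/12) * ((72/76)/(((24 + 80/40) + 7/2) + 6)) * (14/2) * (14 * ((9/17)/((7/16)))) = 211680/22933 = 9.23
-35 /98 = -5/14 = -0.36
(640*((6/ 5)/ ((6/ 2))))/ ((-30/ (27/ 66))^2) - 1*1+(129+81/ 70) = 5471821/42350 = 129.20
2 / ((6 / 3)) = 1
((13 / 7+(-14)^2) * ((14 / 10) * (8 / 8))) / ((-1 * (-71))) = 277/71 = 3.90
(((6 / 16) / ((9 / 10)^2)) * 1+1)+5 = 349/54 = 6.46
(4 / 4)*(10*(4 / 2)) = 20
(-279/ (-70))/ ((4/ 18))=2511/140 = 17.94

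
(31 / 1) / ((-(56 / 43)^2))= -57319/3136 = -18.28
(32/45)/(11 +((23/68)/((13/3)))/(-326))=9221888/142647975 = 0.06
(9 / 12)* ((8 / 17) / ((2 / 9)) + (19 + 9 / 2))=2613/136 = 19.21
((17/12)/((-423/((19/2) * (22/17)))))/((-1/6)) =209/846 = 0.25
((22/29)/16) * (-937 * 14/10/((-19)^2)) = -72149/418760 = -0.17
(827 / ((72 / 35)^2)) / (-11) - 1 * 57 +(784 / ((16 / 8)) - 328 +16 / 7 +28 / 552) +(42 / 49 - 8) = -142966099/9180864 = -15.57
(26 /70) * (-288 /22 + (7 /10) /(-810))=-4.86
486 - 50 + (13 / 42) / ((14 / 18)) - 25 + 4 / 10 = 201781/490 = 411.80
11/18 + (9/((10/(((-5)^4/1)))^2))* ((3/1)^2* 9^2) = 922640647/36 = 25628906.86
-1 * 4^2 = -16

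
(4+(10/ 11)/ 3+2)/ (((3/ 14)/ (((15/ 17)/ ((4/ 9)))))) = 10920/187 = 58.40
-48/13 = -3.69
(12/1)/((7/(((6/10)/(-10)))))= -18/175 = -0.10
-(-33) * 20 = 660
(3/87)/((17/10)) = 10/493 = 0.02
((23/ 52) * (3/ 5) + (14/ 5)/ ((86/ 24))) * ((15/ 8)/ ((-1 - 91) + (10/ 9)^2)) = -2843829/131512576 = -0.02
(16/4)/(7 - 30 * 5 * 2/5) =-4/53 = -0.08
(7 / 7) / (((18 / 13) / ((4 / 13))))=0.22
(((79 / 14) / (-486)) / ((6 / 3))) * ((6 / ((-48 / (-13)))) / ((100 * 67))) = -1027/729388800 = 0.00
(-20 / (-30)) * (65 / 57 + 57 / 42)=1993/1197 = 1.66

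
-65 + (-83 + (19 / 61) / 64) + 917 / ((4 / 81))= 71916579/3904 = 18421.25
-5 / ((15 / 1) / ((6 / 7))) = -2/7 = -0.29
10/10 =1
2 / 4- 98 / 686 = 5/14 = 0.36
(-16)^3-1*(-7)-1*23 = -4112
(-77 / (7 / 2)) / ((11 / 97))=-194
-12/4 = -3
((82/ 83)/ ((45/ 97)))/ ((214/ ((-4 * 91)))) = -1447628/399645 = -3.62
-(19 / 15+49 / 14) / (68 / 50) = -715/204 = -3.50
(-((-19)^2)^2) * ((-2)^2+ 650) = -85229934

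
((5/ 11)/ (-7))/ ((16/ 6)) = -15/616 = -0.02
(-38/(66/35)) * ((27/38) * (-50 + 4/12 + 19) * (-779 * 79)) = -27022093.64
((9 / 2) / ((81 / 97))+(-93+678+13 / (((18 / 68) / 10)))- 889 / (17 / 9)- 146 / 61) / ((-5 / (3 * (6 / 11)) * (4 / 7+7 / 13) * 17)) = -206706591/19585819 = -10.55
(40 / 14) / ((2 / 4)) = 40/7 = 5.71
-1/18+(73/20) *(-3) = -1981/180 = -11.01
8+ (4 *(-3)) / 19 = 140/19 = 7.37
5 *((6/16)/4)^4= 405/1048576 = 0.00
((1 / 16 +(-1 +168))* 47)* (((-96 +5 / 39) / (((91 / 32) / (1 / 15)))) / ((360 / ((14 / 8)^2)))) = -40594323/270400 = -150.13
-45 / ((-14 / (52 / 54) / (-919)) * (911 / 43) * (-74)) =2568605/1415694 = 1.81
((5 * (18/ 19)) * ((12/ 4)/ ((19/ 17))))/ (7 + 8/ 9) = 41310/25631 = 1.61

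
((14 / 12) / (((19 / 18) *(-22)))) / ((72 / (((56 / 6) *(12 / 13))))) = -0.01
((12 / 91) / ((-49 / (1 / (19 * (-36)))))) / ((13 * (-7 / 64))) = -64/23128833 = 0.00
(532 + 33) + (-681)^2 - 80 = 464246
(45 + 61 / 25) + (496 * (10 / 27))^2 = 615904594/18225 = 33794.49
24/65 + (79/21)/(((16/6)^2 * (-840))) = 120217/326144 = 0.37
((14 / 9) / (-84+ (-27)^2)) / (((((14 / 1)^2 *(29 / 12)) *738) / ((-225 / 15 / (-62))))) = 1/599106186 = 0.00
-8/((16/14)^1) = -7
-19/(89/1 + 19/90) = -1710/8029 = -0.21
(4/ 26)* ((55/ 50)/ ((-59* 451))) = -1/157235 = 0.00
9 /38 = 0.24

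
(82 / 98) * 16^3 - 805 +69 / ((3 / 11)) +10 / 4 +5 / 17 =4794847/1666 = 2878.06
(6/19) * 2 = 0.63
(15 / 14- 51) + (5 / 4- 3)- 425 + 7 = -13151/28 = -469.68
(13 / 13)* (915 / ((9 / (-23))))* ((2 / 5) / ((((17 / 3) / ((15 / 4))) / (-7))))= 147315/34 = 4332.79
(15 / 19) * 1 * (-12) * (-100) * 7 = 126000/19 = 6631.58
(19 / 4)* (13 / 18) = 247/72 = 3.43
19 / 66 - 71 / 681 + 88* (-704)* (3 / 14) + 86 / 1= -461069625/34958 = -13189.24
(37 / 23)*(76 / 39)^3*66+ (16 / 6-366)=192090094/454779 = 422.38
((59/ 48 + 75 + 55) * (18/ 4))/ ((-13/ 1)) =-18897/416 = -45.43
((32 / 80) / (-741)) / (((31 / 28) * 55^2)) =-56/347436375 = 0.00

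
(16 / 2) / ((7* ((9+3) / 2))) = 0.19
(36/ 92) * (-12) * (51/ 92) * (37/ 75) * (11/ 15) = -62271/66125 = -0.94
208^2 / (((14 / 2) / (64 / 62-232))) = -1427512.63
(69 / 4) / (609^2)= 23/494508 = 0.00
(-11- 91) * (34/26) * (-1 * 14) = 1867.38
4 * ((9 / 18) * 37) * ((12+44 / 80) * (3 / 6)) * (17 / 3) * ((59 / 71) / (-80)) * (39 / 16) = -121093193/1817600 = -66.62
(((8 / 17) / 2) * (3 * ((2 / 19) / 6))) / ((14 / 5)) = 10/2261 = 0.00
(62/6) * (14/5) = 434/15 = 28.93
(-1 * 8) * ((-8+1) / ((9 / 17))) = 952/9 = 105.78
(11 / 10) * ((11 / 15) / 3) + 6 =2821/450 = 6.27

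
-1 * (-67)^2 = -4489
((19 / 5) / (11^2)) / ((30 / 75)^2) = 95/484 = 0.20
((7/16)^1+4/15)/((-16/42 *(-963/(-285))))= -22477/41088 = -0.55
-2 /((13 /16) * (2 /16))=-256/13 = -19.69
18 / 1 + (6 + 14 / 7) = 26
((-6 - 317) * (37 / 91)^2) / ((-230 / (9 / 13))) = 3979683/24760190 = 0.16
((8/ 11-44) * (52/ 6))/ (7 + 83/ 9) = -18564/803 = -23.12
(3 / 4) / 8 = 3/32 = 0.09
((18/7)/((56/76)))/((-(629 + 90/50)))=-45/8134 = -0.01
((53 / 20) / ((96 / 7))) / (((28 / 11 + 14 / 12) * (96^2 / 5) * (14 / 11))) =6413/289013760 = 0.00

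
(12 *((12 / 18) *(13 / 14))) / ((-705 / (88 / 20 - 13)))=2236/24675 = 0.09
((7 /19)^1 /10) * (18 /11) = 63/1045 = 0.06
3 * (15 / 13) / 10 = 9/26 = 0.35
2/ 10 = 0.20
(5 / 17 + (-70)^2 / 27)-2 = 82517/459 = 179.78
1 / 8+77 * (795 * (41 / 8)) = 313727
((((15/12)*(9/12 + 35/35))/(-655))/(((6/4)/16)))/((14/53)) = -53/393 = -0.13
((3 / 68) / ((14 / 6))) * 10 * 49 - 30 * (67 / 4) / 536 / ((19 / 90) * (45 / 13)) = 20625/2584 = 7.98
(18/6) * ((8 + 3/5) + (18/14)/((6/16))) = 1263/35 = 36.09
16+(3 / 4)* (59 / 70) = 4657/280 = 16.63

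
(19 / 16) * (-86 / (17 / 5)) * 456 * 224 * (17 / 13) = -52157280/13 = -4012098.46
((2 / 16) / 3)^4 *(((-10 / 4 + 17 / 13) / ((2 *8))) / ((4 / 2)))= -31/276037632 = 0.00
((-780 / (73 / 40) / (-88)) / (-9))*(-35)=45500/2409 = 18.89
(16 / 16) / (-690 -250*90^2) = -1/2025690 = 0.00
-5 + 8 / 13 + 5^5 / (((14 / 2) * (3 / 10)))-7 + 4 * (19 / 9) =1216342/819 = 1485.16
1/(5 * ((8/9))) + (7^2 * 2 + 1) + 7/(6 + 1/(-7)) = 164689/1640 = 100.42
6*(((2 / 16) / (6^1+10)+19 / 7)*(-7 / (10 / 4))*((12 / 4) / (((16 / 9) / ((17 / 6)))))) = -1119501/5120 = -218.65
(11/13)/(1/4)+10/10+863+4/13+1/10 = 112813/130 = 867.79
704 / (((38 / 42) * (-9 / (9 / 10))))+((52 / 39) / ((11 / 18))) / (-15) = -81464/1045 = -77.96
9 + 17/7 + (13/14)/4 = 11.66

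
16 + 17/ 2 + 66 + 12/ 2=193/2 = 96.50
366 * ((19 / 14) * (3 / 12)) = 124.18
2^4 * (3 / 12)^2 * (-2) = -2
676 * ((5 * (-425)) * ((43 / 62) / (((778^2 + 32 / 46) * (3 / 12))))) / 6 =-355174625/323675991 = -1.10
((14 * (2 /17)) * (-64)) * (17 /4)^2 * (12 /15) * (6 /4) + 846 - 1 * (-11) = -1427.80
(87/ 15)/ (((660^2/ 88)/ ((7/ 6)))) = 203/148500 = 0.00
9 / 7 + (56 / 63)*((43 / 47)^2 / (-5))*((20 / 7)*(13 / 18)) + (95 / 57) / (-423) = 0.97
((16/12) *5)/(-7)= -20/21 = -0.95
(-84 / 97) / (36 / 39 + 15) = -364/6693 = -0.05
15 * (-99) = -1485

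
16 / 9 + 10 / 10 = 2.78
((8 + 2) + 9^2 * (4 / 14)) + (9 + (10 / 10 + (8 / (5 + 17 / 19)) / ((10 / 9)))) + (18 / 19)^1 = 120529/2660 = 45.31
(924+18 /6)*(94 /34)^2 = 2047743/289 = 7085.62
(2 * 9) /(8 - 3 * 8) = -9/8 = -1.12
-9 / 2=-4.50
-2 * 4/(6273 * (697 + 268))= -8/6053445 = 0.00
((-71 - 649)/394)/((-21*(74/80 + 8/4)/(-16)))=-25600/53781 = -0.48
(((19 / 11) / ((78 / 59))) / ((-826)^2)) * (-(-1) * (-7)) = -19/1417416 = 0.00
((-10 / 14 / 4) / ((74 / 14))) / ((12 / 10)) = -25/888 = -0.03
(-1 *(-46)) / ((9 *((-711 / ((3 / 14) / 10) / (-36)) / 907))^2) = 0.55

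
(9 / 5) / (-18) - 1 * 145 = -1451/10 = -145.10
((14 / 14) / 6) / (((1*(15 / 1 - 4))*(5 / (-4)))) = -0.01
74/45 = 1.64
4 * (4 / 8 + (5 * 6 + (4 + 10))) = 178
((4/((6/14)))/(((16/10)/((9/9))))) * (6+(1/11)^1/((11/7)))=25655/726 = 35.34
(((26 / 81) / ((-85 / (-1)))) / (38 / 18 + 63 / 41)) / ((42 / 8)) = 2132/10811745 = 0.00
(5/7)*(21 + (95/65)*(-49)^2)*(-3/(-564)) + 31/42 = 363131/25662 = 14.15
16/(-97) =-16/97 = -0.16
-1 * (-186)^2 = -34596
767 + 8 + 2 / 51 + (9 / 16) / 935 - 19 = 33931067/44880 = 756.04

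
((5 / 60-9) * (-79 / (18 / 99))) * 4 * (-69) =-2138609/2 = -1069304.50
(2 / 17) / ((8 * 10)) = 1/680 = 0.00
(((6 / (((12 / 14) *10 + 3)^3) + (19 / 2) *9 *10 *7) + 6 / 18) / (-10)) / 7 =-106028453/1240029 = -85.50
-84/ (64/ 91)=-1911/16 = -119.44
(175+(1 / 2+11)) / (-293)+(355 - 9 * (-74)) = 597933/586 = 1020.36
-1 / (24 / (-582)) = 97/4 = 24.25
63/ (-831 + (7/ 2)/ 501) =-63126/832655 = -0.08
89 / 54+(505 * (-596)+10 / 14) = -300977.64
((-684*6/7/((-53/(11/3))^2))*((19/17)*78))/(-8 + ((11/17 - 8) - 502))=81770832/172936085 = 0.47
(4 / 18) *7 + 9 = 95/9 = 10.56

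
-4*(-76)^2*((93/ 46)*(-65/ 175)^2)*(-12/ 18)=121041856/28175 = 4296.07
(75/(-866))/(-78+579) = -25/144622 = 0.00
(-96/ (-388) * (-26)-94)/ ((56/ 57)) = -277647/2716 = -102.23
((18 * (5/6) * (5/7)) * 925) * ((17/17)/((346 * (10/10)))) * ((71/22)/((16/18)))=44330625/426272 = 104.00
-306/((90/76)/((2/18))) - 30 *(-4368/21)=279508/45 = 6211.29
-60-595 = -655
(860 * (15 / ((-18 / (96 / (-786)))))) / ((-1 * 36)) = -8600/3537 = -2.43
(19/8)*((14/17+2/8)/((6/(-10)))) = -6935/1632 = -4.25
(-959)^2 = 919681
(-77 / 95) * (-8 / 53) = 616/5035 = 0.12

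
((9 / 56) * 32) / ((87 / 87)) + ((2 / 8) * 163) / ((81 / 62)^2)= 1332697/45927 = 29.02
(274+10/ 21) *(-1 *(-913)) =5262532/21 = 250596.76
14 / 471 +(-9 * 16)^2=9766670/471 = 20736.03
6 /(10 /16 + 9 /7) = 336/107 = 3.14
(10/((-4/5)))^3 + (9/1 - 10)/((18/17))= -140693/72 = -1954.07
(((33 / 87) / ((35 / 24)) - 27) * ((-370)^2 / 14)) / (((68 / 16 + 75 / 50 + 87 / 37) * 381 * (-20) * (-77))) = -0.06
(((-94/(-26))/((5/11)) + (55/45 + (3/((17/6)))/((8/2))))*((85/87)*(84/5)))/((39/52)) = 10515512/50895 = 206.61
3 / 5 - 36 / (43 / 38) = -6711/215 = -31.21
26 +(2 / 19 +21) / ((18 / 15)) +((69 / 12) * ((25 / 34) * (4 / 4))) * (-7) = 108467/7752 = 13.99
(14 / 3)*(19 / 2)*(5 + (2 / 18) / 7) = 6004/27 = 222.37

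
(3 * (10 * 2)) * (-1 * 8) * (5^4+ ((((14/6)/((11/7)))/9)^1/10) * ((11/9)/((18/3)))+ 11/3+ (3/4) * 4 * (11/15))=-73584680/243 = -302817.61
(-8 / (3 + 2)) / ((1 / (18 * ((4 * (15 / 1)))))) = -1728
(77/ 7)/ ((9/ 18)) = 22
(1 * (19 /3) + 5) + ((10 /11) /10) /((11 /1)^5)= 60233077/5314683 = 11.33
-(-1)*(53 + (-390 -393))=-730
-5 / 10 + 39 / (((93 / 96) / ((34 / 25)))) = 84089/1550 = 54.25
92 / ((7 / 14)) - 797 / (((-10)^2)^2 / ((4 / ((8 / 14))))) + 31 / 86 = 79035103/430000 = 183.80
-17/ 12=-1.42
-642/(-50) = 321/25 = 12.84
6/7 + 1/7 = 1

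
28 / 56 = 1/2 = 0.50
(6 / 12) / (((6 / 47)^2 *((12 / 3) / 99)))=759.34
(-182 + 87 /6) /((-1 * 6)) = 27.92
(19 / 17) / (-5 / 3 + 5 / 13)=-741/850 = -0.87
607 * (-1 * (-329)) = 199703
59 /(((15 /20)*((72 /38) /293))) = 328453/27 = 12164.93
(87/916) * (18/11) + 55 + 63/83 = 55.91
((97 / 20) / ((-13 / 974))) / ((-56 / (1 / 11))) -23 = -1794601/80080 = -22.41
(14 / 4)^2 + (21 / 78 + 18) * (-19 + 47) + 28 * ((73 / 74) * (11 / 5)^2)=31624649/48100 = 657.48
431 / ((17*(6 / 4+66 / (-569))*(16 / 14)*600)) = 245239/9180000 = 0.03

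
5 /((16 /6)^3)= 135/512 = 0.26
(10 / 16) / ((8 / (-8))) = -5/8 = -0.62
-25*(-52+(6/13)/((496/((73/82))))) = 343672925/264368 = 1299.98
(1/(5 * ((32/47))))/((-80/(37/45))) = -1739/576000 = 0.00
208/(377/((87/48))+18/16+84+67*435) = 1664/235505 = 0.01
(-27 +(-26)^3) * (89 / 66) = -1566667/66 = -23737.38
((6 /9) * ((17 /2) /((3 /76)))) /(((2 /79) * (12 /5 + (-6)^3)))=-127585/4806 = -26.55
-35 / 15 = -7/3 = -2.33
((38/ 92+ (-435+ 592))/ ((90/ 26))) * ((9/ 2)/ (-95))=-94133/43700 = -2.15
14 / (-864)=-7/432 = -0.02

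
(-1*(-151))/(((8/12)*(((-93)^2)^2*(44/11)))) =151/199480536 = 0.00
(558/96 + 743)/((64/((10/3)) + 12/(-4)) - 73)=-59905/4544 = -13.18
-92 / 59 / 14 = -46/413 = -0.11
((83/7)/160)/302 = 83/338240 = 0.00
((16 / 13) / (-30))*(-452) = 18.54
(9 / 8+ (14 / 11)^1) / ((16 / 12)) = 633/352 = 1.80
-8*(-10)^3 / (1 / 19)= 152000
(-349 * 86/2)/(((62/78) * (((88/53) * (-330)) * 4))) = 10339823/1200320 = 8.61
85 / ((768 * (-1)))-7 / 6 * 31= -9287/256 = -36.28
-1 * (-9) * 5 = 45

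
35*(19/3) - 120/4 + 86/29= 16933/87 = 194.63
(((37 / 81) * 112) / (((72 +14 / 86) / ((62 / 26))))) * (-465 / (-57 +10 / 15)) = 856212560/61355619 = 13.95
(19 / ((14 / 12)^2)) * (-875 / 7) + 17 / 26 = -1744.24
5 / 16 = 0.31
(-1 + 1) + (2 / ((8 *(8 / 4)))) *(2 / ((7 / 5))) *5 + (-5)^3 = -3475/28 = -124.11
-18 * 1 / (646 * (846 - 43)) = -9/259369 = 0.00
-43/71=-0.61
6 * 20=120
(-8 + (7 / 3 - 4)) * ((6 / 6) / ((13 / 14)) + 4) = -49.08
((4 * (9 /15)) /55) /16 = 3/1100 = 0.00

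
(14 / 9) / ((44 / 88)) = 28/9 = 3.11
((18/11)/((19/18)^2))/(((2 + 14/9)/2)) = 6561/7942 = 0.83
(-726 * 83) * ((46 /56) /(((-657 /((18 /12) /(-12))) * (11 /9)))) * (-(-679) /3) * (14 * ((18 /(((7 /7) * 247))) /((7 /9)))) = -164989143/72124 = -2287.58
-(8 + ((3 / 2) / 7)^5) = -4302835/537824 = -8.00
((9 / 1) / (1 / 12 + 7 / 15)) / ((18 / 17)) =170/11 = 15.45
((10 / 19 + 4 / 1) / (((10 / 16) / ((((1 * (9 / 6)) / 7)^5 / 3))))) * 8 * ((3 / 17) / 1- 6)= -1379268/27143305 = -0.05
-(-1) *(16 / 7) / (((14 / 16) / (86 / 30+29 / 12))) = 10144/735 = 13.80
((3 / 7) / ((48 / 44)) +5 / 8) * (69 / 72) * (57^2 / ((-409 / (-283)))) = 401807079/183232 = 2192.89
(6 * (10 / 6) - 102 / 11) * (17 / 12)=1.03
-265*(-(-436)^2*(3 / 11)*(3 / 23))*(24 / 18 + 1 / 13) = 2527195.99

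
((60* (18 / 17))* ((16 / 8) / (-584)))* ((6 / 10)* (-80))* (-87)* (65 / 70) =-7328880/8687 = -843.66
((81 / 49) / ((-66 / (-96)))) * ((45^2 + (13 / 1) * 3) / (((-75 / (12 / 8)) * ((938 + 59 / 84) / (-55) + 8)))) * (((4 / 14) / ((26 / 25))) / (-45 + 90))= 1783296/26684567 = 0.07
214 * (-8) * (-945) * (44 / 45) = 1581888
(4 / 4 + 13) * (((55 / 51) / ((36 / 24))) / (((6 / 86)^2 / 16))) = 45559360/1377 = 33085.95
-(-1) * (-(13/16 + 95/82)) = -1293/656 = -1.97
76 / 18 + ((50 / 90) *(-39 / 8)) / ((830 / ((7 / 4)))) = 201583/47808 = 4.22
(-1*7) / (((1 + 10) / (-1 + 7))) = -42/11 = -3.82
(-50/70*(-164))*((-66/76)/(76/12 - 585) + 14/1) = 189348455/115444 = 1640.18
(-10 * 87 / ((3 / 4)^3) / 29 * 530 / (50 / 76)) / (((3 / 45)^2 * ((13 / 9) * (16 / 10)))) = -72504000/13 = -5577230.77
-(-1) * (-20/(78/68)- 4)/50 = -418/975 = -0.43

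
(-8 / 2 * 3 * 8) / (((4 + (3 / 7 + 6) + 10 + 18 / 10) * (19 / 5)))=-8400/7391 = -1.14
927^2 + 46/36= 15467945/18 = 859330.28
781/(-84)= -781/84 = -9.30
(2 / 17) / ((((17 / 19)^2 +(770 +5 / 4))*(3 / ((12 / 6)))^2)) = 11552/170570673 = 0.00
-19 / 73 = -0.26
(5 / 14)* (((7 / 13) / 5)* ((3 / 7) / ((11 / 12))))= 18/1001 = 0.02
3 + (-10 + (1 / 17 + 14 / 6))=-4.61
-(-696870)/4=348435/2 = 174217.50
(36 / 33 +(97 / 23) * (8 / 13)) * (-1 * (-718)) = 8705032/3289 = 2646.71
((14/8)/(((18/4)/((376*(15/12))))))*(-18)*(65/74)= -106925/37 = -2889.86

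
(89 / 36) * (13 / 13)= 89/36 = 2.47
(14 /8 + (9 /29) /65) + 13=111251/7540 = 14.75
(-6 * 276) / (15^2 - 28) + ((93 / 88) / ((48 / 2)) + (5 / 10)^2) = -1125045/138688 = -8.11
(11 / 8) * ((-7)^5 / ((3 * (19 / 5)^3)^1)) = -23109625/164616 = -140.39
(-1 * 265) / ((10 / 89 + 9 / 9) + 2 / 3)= -14151/95 = -148.96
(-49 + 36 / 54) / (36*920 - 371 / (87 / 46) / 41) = -172405/118121974 = 0.00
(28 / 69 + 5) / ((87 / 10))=3730/6003 = 0.62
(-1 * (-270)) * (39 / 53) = 10530/53 = 198.68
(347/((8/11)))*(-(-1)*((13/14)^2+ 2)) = 2141337/1568 = 1365.65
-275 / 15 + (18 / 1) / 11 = -551/33 = -16.70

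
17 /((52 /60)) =255/13 = 19.62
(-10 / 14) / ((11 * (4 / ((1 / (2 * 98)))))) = -5/60368 = 0.00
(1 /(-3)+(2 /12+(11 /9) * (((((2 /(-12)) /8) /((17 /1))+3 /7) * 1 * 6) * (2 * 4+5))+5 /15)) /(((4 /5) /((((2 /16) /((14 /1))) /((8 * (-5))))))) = -350491/30707712 = -0.01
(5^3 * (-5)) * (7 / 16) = -4375/16 = -273.44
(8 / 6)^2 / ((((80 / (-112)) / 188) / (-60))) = 84224/3 = 28074.67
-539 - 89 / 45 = -24344/45 = -540.98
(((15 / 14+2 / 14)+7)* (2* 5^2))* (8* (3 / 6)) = 11500/7 = 1642.86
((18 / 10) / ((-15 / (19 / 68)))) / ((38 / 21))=-0.02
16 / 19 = 0.84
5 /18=0.28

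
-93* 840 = -78120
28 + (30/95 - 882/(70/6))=-4492/95 = -47.28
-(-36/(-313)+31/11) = -10099/3443 = -2.93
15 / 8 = 1.88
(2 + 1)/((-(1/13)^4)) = -85683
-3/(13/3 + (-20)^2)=-9/1213 = -0.01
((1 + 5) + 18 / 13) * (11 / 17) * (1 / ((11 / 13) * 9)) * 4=128/51 = 2.51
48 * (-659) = -31632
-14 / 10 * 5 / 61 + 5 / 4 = 277/244 = 1.14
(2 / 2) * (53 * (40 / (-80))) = -53/2 = -26.50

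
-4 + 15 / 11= -29/11 = -2.64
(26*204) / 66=884/11 = 80.36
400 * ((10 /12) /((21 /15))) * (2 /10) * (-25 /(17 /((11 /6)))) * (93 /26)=-2131250/4641 = -459.22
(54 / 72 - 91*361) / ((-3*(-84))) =-130.36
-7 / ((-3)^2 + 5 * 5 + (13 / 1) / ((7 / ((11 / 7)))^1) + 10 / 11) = -3773/20389 = -0.19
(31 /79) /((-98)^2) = 31/758716 = 0.00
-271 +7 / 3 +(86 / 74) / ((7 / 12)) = -207206/777 = -266.67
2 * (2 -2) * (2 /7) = 0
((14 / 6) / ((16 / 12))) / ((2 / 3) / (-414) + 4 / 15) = 21735/3292 = 6.60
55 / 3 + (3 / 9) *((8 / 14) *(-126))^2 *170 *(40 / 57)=11751445/57 = 206165.70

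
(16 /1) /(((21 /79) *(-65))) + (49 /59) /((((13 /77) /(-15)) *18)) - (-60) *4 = 12615791/53690 = 234.97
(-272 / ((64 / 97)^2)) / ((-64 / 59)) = 9437227/16384 = 576.00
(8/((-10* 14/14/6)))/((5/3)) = -72/25 = -2.88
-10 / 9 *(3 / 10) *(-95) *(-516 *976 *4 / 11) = -63791360/11 = -5799214.55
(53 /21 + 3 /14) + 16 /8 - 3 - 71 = -2909/42 = -69.26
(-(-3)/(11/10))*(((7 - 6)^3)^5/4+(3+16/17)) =4275/374 = 11.43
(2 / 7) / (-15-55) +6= 1469/245 = 6.00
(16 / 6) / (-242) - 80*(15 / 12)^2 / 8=-45407/2904 = -15.64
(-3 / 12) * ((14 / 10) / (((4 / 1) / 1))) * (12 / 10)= -21/200 = -0.10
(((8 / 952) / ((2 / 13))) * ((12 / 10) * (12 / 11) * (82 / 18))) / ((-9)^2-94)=-164/6545 = -0.03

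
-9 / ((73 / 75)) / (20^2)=-27/1168 = -0.02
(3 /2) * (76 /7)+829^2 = 4810801/7 = 687257.29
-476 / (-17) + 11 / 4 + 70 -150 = -197/4 = -49.25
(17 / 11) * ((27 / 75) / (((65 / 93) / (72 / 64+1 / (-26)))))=0.86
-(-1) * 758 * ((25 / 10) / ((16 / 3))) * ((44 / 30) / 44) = 379/32 = 11.84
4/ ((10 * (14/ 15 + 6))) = 3/52 = 0.06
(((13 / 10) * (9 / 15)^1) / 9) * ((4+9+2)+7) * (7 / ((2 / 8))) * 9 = 12012/25 = 480.48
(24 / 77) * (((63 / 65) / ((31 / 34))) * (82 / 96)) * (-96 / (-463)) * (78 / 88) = 451656/8683565 = 0.05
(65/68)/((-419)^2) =65/11938148 = 0.00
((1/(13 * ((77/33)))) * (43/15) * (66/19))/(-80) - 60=-20749419/345800 = -60.00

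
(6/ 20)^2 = 9/100 = 0.09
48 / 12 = 4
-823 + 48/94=-38657/47 = -822.49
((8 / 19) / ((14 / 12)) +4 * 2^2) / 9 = 2176/1197 = 1.82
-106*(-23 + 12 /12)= 2332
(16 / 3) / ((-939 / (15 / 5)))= -16/939 = -0.02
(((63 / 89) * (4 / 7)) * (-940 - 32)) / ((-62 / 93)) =52488/89 = 589.75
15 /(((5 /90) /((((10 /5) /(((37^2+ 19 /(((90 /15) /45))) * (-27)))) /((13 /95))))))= -3800/39299 = -0.10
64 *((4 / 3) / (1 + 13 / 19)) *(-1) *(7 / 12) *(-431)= 114646/9 = 12738.44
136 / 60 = 34/15 = 2.27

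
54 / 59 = 0.92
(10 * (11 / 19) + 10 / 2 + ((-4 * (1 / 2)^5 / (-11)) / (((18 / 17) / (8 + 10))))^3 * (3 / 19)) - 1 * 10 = 10236819/12947968 = 0.79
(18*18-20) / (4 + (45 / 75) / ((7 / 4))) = 70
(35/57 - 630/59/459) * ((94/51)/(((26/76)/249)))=792.53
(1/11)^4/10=1/146410 = 0.00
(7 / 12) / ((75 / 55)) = 77/180 = 0.43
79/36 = 2.19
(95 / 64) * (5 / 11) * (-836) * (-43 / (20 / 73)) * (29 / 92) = 164310955/5888 = 27906.07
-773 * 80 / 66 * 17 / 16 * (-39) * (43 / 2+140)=275895295/44 = 6270347.61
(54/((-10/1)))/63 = -3/35 = -0.09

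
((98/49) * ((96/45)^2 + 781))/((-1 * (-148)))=4777/450 = 10.62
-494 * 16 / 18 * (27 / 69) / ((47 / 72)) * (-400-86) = 138288384/1081 = 127926.35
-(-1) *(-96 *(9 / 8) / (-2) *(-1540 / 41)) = -83160/41 = -2028.29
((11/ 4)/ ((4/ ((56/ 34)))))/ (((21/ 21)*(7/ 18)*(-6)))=-33/68 = -0.49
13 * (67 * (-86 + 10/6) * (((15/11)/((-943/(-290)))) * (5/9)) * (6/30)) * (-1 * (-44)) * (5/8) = -34731125/369 = -94122.29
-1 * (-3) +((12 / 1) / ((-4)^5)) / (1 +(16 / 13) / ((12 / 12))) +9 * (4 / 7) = 422895/51968 = 8.14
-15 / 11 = -1.36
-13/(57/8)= -104/57 = -1.82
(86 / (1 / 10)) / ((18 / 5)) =238.89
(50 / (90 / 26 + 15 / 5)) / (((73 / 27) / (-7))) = -2925/146 = -20.03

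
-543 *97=-52671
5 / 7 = 0.71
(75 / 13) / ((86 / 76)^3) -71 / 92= 305231839/95090372 = 3.21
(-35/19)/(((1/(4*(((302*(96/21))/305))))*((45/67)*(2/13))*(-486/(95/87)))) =8417344/11606409 = 0.73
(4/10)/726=1/1815 = 0.00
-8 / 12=-2/3 = -0.67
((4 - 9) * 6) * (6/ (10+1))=-180/11 = -16.36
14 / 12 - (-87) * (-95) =-8263.83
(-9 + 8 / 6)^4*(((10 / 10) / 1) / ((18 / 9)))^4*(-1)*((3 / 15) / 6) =-279841/38880 = -7.20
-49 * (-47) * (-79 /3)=-60645.67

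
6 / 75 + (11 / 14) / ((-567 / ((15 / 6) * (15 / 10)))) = 19793/264600 = 0.07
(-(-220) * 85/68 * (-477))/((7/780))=-102316500/7 = -14616642.86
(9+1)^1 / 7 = 10/7 = 1.43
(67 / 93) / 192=67/17856 = 0.00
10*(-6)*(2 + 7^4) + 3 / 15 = -720899/5 = -144179.80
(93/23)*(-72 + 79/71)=-468069/1633 = -286.63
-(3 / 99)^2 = -1/1089 = 0.00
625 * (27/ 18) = 1875/2 = 937.50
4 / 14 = 2/7 = 0.29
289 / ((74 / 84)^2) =372.39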